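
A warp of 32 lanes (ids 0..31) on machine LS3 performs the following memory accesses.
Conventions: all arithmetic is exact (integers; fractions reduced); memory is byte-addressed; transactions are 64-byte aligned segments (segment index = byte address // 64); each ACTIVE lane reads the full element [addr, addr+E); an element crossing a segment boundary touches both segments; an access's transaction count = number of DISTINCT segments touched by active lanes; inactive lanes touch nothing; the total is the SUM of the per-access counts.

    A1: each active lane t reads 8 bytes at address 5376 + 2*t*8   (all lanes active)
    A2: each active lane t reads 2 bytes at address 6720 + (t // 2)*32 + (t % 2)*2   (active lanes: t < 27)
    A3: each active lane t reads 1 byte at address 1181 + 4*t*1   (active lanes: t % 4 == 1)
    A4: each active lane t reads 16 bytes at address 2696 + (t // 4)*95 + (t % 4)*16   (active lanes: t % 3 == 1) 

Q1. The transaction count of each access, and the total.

A1: 8 transactions
A2: 7 transactions
A3: 3 transactions
A4: 12 transactions

Answer: 8,7,3,12; total 30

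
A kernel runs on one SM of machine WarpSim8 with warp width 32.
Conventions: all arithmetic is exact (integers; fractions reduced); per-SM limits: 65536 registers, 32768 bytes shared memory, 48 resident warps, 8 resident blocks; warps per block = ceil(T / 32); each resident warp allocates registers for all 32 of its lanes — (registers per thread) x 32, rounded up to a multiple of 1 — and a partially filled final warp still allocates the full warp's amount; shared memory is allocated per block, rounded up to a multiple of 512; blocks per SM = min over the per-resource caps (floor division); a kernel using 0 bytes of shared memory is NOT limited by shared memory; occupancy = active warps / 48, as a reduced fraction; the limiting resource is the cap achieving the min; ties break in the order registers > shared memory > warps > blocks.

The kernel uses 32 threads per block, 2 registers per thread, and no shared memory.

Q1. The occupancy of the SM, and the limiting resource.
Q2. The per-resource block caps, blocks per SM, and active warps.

Answer: occupancy 1/6, limited by blocks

registers: 1024 blocks
shared memory: no limit (kernel uses none)
warps: 48 blocks
blocks: 8 blocks

Answer: 8 blocks, 8 active warps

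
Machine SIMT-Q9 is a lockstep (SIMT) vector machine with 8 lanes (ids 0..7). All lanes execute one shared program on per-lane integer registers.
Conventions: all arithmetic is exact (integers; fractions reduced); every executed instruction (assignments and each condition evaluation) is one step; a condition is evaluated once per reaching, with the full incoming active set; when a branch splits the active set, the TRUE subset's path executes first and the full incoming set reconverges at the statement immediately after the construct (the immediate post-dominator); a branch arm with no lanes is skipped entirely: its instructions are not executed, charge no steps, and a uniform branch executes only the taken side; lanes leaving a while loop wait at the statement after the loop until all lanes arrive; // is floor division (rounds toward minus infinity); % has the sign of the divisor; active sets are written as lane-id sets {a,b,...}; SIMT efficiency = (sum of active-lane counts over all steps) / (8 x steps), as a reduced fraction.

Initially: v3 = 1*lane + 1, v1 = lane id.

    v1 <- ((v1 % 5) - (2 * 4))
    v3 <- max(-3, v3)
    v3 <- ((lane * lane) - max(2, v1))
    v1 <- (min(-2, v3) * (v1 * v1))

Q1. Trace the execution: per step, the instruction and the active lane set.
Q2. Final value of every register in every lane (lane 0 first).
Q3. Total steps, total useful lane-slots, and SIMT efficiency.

step 0: v1 <- ((v1 % 5) - (2 * 4))   {0,1,2,3,4,5,6,7}
step 1: v3 <- max(-3, v3)            {0,1,2,3,4,5,6,7}
step 2: v3 <- ((lane * lane) - max(2, v1)) {0,1,2,3,4,5,6,7}
step 3: v1 <- (min(-2, v3) * (v1 * v1)) {0,1,2,3,4,5,6,7}

Answer: 4 steps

v3: -2,-1,2,7,14,23,34,47
v1: -128,-98,-72,-50,-32,-128,-98,-72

steps = 4; useful = 32; efficiency = 32/32 = 1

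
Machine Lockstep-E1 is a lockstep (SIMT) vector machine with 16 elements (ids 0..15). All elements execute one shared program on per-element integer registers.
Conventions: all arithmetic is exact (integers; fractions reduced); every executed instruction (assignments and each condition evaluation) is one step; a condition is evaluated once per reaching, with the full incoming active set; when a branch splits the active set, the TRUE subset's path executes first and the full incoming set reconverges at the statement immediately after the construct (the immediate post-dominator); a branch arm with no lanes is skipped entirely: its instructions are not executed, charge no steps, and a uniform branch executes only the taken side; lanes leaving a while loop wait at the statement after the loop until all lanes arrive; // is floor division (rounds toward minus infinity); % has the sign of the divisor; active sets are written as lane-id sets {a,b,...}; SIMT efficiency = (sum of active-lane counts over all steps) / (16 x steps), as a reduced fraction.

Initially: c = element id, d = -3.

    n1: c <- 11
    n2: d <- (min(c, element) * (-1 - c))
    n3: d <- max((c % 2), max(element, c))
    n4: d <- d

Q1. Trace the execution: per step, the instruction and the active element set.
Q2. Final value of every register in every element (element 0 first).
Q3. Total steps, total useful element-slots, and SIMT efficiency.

step 0: c <- 11                      {0,1,2,3,4,5,6,7,8,9,10,11,12,13,14,15}
step 1: d <- (min(c, element) * (-1 - c)) {0,1,2,3,4,5,6,7,8,9,10,11,12,13,14,15}
step 2: d <- max((c % 2), max(element, c)) {0,1,2,3,4,5,6,7,8,9,10,11,12,13,14,15}
step 3: d <- d                       {0,1,2,3,4,5,6,7,8,9,10,11,12,13,14,15}

Answer: 4 steps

c: 11,11,11,11,11,11,11,11,11,11,11,11,11,11,11,11
d: 11,11,11,11,11,11,11,11,11,11,11,11,12,13,14,15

steps = 4; useful = 64; efficiency = 64/64 = 1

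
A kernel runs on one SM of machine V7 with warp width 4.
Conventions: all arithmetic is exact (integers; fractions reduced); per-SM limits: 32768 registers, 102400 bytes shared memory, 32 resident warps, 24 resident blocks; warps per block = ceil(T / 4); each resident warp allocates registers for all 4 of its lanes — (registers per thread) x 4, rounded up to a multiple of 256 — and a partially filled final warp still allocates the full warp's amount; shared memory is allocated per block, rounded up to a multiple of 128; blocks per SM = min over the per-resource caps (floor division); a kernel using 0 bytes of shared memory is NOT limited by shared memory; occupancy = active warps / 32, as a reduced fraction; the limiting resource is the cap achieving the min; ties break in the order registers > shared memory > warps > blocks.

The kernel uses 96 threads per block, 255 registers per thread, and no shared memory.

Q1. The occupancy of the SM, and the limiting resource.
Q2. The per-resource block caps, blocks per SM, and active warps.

Answer: occupancy 3/4, limited by registers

registers: 1 block
shared memory: no limit (kernel uses none)
warps: 1 block
blocks: 24 blocks

Answer: 1 block, 24 active warps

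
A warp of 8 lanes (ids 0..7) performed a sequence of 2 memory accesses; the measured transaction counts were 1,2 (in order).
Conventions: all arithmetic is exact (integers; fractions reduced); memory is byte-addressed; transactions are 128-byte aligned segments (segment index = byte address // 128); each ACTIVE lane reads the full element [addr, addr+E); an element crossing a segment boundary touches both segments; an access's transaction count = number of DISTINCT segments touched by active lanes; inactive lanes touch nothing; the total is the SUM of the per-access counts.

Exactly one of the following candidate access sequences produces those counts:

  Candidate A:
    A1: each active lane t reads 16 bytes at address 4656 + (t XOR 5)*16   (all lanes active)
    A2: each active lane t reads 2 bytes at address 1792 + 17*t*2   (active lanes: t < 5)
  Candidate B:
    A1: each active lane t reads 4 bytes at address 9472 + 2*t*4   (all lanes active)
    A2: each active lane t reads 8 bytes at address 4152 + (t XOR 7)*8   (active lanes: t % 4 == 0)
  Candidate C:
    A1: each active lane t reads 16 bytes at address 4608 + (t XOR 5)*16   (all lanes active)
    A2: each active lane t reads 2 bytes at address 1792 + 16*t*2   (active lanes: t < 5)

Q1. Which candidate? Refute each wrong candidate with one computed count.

A: A1 gives 2 transactions, not 1
B: A2 gives 1 transaction, not 2
C: all counts match (1,2)

Answer: C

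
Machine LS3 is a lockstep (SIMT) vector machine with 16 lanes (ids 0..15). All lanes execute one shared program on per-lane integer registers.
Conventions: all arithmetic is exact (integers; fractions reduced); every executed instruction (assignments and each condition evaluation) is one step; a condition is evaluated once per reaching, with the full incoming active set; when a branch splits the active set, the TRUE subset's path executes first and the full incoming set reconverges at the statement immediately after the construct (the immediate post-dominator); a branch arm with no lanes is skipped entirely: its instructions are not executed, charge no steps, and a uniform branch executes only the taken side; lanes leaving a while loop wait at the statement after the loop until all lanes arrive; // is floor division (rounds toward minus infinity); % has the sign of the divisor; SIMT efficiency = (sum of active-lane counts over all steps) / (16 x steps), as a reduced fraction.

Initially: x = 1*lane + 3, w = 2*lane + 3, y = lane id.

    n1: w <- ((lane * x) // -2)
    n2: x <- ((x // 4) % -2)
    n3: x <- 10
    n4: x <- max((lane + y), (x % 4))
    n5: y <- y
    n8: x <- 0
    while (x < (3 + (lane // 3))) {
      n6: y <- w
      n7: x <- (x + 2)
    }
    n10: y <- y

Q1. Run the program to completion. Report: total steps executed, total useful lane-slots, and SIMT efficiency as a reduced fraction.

Answer: 20 steps, 266 useful, 133/160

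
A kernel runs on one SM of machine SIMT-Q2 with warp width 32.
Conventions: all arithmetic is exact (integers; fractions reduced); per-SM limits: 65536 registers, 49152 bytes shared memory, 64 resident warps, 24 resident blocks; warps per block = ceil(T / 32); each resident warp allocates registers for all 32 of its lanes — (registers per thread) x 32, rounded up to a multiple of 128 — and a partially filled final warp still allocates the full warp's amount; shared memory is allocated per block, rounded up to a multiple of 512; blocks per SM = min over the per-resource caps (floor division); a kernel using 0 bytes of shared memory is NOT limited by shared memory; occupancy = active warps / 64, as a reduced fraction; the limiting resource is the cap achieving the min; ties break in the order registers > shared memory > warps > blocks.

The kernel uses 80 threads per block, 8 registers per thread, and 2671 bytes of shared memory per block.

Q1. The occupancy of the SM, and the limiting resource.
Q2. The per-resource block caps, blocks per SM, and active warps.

Answer: occupancy 3/4, limited by shared memory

registers: 85 blocks
shared memory: 16 blocks
warps: 21 blocks
blocks: 24 blocks

Answer: 16 blocks, 48 active warps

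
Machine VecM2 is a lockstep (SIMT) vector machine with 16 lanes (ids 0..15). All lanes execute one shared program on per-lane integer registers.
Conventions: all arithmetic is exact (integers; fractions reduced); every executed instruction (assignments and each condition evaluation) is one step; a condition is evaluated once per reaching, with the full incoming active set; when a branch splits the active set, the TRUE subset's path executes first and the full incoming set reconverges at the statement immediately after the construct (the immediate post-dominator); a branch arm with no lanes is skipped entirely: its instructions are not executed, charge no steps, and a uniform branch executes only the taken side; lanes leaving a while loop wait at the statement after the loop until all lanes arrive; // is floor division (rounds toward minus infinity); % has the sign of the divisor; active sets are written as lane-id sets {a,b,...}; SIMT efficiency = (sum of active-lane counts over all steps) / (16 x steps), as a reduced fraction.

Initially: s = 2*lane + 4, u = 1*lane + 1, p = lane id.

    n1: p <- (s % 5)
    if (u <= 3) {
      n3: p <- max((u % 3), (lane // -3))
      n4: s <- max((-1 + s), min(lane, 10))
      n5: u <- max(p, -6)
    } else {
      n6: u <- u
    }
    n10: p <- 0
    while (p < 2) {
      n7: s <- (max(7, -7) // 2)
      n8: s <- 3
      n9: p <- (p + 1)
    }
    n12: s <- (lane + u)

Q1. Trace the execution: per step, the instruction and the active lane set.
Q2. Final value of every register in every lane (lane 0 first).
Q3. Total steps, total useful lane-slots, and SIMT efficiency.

step 0: p <- (s % 5)                 {0,1,2,3,4,5,6,7,8,9,10,11,12,13,14,15}
step 1: eval (u <= 3)                {0,1,2,3,4,5,6,7,8,9,10,11,12,13,14,15}
step 2: p <- max((u % 3), (lane // -3)) {0,1,2}
step 3: s <- max((-1 + s), min(lane, 10)) {0,1,2}
step 4: u <- max(p, -6)              {0,1,2}
step 5: u <- u                       {3,4,5,6,7,8,9,10,11,12,13,14,15}
step 6: p <- 0                       {0,1,2,3,4,5,6,7,8,9,10,11,12,13,14,15}
step 7: eval (p < 2)                 {0,1,2,3,4,5,6,7,8,9,10,11,12,13,14,15}
step 8: s <- (max(7, -7) // 2)       {0,1,2,3,4,5,6,7,8,9,10,11,12,13,14,15}
step 9: s <- 3                       {0,1,2,3,4,5,6,7,8,9,10,11,12,13,14,15}
step 10: p <- (p + 1)                 {0,1,2,3,4,5,6,7,8,9,10,11,12,13,14,15}
step 11: eval (p < 2)                 {0,1,2,3,4,5,6,7,8,9,10,11,12,13,14,15}
step 12: s <- (max(7, -7) // 2)       {0,1,2,3,4,5,6,7,8,9,10,11,12,13,14,15}
step 13: s <- 3                       {0,1,2,3,4,5,6,7,8,9,10,11,12,13,14,15}
step 14: p <- (p + 1)                 {0,1,2,3,4,5,6,7,8,9,10,11,12,13,14,15}
step 15: eval (p < 2)                 {0,1,2,3,4,5,6,7,8,9,10,11,12,13,14,15}
step 16: s <- (lane + u)              {0,1,2,3,4,5,6,7,8,9,10,11,12,13,14,15}

Answer: 17 steps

s: 1,3,2,7,9,11,13,15,17,19,21,23,25,27,29,31
u: 1,2,0,4,5,6,7,8,9,10,11,12,13,14,15,16
p: 2,2,2,2,2,2,2,2,2,2,2,2,2,2,2,2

steps = 17; useful = 230; efficiency = 230/272 = 115/136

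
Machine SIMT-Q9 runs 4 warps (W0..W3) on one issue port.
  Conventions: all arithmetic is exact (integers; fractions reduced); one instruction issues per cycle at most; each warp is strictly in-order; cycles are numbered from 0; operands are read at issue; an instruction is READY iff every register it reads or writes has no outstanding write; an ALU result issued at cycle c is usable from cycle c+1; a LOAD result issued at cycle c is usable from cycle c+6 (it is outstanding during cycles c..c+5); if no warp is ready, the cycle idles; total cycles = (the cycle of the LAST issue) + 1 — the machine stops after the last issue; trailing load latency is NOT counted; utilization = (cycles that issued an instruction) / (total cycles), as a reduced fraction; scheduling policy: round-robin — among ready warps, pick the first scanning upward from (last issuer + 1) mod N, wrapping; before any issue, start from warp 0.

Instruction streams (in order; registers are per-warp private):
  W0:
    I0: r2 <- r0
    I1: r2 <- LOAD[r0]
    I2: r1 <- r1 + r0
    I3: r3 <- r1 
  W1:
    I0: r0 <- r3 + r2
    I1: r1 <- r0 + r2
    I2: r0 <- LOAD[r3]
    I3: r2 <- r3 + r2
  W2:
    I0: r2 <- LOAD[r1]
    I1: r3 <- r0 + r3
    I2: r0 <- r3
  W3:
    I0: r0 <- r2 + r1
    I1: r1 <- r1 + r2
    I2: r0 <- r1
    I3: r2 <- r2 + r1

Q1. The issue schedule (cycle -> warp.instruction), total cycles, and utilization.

cycle 0: W0.I0
cycle 1: W1.I0
cycle 2: W2.I0
cycle 3: W3.I0
cycle 4: W0.I1
cycle 5: W1.I1
cycle 6: W2.I1
cycle 7: W3.I1
cycle 8: W0.I2
cycle 9: W1.I2
cycle 10: W2.I2
cycle 11: W3.I2
cycle 12: W0.I3
cycle 13: W1.I3
cycle 14: W3.I3

Answer: 15 cycles, utilization 1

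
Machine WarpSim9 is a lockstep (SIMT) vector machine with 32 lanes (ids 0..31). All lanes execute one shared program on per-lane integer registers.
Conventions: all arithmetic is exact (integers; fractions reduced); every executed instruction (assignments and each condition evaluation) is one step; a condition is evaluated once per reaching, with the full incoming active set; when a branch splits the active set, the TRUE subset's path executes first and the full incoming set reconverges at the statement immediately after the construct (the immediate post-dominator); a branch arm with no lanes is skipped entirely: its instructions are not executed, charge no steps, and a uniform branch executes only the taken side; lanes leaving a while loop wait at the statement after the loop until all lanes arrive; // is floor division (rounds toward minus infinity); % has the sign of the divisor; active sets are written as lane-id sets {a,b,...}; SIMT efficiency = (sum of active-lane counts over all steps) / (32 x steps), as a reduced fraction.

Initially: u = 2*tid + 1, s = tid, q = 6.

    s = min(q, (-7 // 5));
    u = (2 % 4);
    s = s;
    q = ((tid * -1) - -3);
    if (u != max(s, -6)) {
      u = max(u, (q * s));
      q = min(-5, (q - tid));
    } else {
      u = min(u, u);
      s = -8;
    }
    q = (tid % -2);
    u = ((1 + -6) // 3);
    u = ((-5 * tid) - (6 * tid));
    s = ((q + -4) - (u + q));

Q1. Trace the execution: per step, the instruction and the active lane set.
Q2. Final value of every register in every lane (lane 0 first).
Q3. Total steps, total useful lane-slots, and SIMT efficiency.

step 0: s <- min(q, (-7 // 5))       {0,1,2,3,4,5,6,7,8,9,10,11,12,13,14,15,16,17,18,19,20,21,22,23,24,25,26,27,28,29,30,31}
step 1: u <- (2 % 4)                 {0,1,2,3,4,5,6,7,8,9,10,11,12,13,14,15,16,17,18,19,20,21,22,23,24,25,26,27,28,29,30,31}
step 2: s <- s                       {0,1,2,3,4,5,6,7,8,9,10,11,12,13,14,15,16,17,18,19,20,21,22,23,24,25,26,27,28,29,30,31}
step 3: q <- ((tid * -1) - -3)       {0,1,2,3,4,5,6,7,8,9,10,11,12,13,14,15,16,17,18,19,20,21,22,23,24,25,26,27,28,29,30,31}
step 4: eval (u != max(s, -6))       {0,1,2,3,4,5,6,7,8,9,10,11,12,13,14,15,16,17,18,19,20,21,22,23,24,25,26,27,28,29,30,31}
step 5: u <- max(u, (q * s))         {0,1,2,3,4,5,6,7,8,9,10,11,12,13,14,15,16,17,18,19,20,21,22,23,24,25,26,27,28,29,30,31}
step 6: q <- min(-5, (q - tid))      {0,1,2,3,4,5,6,7,8,9,10,11,12,13,14,15,16,17,18,19,20,21,22,23,24,25,26,27,28,29,30,31}
step 7: q <- (tid % -2)              {0,1,2,3,4,5,6,7,8,9,10,11,12,13,14,15,16,17,18,19,20,21,22,23,24,25,26,27,28,29,30,31}
step 8: u <- ((1 + -6) // 3)         {0,1,2,3,4,5,6,7,8,9,10,11,12,13,14,15,16,17,18,19,20,21,22,23,24,25,26,27,28,29,30,31}
step 9: u <- ((-5 * tid) - (6 * tid)) {0,1,2,3,4,5,6,7,8,9,10,11,12,13,14,15,16,17,18,19,20,21,22,23,24,25,26,27,28,29,30,31}
step 10: s <- ((q + -4) - (u + q))    {0,1,2,3,4,5,6,7,8,9,10,11,12,13,14,15,16,17,18,19,20,21,22,23,24,25,26,27,28,29,30,31}

Answer: 11 steps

u: 0,-11,-22,-33,-44,-55,-66,-77,-88,-99,-110,-121,-132,-143,-154,-165,-176,-187,-198,-209,-220,-231,-242,-253,-264,-275,-286,-297,-308,-319,-330,-341
s: -4,7,18,29,40,51,62,73,84,95,106,117,128,139,150,161,172,183,194,205,216,227,238,249,260,271,282,293,304,315,326,337
q: 0,-1,0,-1,0,-1,0,-1,0,-1,0,-1,0,-1,0,-1,0,-1,0,-1,0,-1,0,-1,0,-1,0,-1,0,-1,0,-1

steps = 11; useful = 352; efficiency = 352/352 = 1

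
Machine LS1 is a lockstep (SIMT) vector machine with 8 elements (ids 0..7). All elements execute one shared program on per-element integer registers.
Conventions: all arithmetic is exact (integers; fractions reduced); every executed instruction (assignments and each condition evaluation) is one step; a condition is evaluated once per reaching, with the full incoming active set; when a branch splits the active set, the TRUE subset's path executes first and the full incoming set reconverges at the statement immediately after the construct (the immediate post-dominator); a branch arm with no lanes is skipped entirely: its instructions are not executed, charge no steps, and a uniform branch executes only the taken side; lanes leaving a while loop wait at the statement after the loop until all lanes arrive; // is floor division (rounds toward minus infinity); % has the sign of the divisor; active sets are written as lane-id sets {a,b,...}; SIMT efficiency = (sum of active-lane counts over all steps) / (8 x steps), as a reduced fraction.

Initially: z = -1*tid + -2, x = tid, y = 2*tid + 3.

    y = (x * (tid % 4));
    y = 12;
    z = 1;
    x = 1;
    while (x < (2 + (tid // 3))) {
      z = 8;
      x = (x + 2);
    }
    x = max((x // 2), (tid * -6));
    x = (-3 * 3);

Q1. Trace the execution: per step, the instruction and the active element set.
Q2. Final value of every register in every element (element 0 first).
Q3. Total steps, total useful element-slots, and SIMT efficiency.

step 0: y <- (x * (tid % 4))         {0,1,2,3,4,5,6,7}
step 1: y <- 12                      {0,1,2,3,4,5,6,7}
step 2: z <- 1                       {0,1,2,3,4,5,6,7}
step 3: x <- 1                       {0,1,2,3,4,5,6,7}
step 4: eval (x < (2 + (tid // 3)))  {0,1,2,3,4,5,6,7}
step 5: z <- 8                       {0,1,2,3,4,5,6,7}
step 6: x <- (x + 2)                 {0,1,2,3,4,5,6,7}
step 7: eval (x < (2 + (tid // 3)))  {0,1,2,3,4,5,6,7}
step 8: z <- 8                       {6,7}
step 9: x <- (x + 2)                 {6,7}
step 10: eval (x < (2 + (tid // 3)))  {6,7}
step 11: x <- max((x // 2), (tid * -6)) {0,1,2,3,4,5,6,7}
step 12: x <- (-3 * 3)                {0,1,2,3,4,5,6,7}

Answer: 13 steps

z: 8,8,8,8,8,8,8,8
x: -9,-9,-9,-9,-9,-9,-9,-9
y: 12,12,12,12,12,12,12,12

steps = 13; useful = 86; efficiency = 86/104 = 43/52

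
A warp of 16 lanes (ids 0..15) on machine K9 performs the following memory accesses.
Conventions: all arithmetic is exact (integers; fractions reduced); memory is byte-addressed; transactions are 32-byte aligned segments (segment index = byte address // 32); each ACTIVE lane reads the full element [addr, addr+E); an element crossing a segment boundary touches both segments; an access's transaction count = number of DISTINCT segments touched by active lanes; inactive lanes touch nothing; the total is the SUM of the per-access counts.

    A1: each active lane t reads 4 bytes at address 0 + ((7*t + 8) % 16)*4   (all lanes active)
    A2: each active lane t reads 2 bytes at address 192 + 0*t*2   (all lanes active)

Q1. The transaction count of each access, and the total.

A1: 2 transactions
A2: 1 transaction

Answer: 2,1; total 3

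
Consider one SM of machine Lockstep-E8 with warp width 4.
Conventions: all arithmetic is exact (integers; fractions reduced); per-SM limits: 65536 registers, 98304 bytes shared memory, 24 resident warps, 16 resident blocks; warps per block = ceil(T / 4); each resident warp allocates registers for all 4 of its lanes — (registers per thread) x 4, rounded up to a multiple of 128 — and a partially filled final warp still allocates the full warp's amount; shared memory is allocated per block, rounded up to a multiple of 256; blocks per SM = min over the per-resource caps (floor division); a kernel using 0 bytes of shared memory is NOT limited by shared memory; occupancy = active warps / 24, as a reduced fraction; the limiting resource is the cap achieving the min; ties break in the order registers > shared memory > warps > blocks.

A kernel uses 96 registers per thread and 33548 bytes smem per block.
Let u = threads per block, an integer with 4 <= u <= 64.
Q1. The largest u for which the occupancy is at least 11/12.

Answer: u = 48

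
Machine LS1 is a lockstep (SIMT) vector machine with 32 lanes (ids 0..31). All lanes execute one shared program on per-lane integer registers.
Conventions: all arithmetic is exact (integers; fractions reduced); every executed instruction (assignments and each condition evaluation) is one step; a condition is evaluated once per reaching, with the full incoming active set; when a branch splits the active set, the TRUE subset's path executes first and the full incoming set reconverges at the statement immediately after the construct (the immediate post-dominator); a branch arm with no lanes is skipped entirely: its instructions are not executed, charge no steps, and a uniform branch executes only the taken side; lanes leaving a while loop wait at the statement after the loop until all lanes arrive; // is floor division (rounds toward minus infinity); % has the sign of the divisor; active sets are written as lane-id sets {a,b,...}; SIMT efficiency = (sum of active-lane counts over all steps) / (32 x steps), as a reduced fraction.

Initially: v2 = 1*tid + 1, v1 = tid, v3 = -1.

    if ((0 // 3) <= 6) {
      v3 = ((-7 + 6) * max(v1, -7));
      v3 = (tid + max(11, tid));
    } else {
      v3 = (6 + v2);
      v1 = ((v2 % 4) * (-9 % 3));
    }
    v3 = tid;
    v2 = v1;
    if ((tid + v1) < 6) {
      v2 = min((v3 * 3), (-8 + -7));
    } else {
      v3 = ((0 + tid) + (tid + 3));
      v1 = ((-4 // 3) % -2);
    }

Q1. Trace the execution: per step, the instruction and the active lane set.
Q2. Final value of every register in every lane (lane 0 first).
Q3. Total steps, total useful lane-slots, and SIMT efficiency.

step 0: eval ((0 // 3) <= 6)         {0,1,2,3,4,5,6,7,8,9,10,11,12,13,14,15,16,17,18,19,20,21,22,23,24,25,26,27,28,29,30,31}
step 1: v3 <- ((-7 + 6) * max(v1, -7)) {0,1,2,3,4,5,6,7,8,9,10,11,12,13,14,15,16,17,18,19,20,21,22,23,24,25,26,27,28,29,30,31}
step 2: v3 <- (tid + max(11, tid))   {0,1,2,3,4,5,6,7,8,9,10,11,12,13,14,15,16,17,18,19,20,21,22,23,24,25,26,27,28,29,30,31}
step 3: v3 <- tid                    {0,1,2,3,4,5,6,7,8,9,10,11,12,13,14,15,16,17,18,19,20,21,22,23,24,25,26,27,28,29,30,31}
step 4: v2 <- v1                     {0,1,2,3,4,5,6,7,8,9,10,11,12,13,14,15,16,17,18,19,20,21,22,23,24,25,26,27,28,29,30,31}
step 5: eval ((tid + v1) < 6)        {0,1,2,3,4,5,6,7,8,9,10,11,12,13,14,15,16,17,18,19,20,21,22,23,24,25,26,27,28,29,30,31}
step 6: v2 <- min((v3 * 3), (-8 + -7)) {0,1,2}
step 7: v3 <- ((0 + tid) + (tid + 3)) {3,4,5,6,7,8,9,10,11,12,13,14,15,16,17,18,19,20,21,22,23,24,25,26,27,28,29,30,31}
step 8: v1 <- ((-4 // 3) % -2)       {3,4,5,6,7,8,9,10,11,12,13,14,15,16,17,18,19,20,21,22,23,24,25,26,27,28,29,30,31}

Answer: 9 steps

v2: -15,-15,-15,3,4,5,6,7,8,9,10,11,12,13,14,15,16,17,18,19,20,21,22,23,24,25,26,27,28,29,30,31
v1: 0,1,2,0,0,0,0,0,0,0,0,0,0,0,0,0,0,0,0,0,0,0,0,0,0,0,0,0,0,0,0,0
v3: 0,1,2,9,11,13,15,17,19,21,23,25,27,29,31,33,35,37,39,41,43,45,47,49,51,53,55,57,59,61,63,65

steps = 9; useful = 253; efficiency = 253/288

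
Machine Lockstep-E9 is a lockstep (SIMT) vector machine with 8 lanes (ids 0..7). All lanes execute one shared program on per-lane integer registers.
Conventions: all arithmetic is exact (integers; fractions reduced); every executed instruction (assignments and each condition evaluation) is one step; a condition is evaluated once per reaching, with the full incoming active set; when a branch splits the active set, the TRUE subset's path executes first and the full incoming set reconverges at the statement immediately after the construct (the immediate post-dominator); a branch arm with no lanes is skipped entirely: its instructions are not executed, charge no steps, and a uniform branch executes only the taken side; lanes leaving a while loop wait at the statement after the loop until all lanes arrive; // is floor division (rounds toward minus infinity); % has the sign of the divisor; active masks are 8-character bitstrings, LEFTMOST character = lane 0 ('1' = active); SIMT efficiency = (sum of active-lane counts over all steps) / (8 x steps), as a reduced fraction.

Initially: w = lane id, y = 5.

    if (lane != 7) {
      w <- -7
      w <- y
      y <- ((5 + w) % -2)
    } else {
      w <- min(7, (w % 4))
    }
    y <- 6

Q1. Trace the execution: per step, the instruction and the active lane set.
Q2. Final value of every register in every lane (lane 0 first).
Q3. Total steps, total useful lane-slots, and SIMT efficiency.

step 0: eval (lane != 7)             11111111
step 1: w <- -7                      11111110
step 2: w <- y                       11111110
step 3: y <- ((5 + w) % -2)          11111110
step 4: w <- min(7, (w % 4))         00000001
step 5: y <- 6                       11111111

Answer: 6 steps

w: 5,5,5,5,5,5,5,3
y: 6,6,6,6,6,6,6,6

steps = 6; useful = 38; efficiency = 38/48 = 19/24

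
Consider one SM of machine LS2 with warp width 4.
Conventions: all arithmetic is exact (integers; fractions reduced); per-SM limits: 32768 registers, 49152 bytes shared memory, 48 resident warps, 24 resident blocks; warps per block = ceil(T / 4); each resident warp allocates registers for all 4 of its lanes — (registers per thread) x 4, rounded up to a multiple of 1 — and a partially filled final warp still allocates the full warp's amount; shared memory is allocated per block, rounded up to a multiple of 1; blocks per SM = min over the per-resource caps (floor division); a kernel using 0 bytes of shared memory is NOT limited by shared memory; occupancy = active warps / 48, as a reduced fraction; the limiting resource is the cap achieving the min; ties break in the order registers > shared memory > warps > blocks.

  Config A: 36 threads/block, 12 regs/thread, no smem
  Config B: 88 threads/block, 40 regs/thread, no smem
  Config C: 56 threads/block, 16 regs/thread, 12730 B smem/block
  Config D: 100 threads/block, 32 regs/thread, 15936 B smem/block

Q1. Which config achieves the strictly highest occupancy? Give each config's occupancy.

occupancies: A 15/16, B 11/12, C 7/8, D 25/48

Answer: A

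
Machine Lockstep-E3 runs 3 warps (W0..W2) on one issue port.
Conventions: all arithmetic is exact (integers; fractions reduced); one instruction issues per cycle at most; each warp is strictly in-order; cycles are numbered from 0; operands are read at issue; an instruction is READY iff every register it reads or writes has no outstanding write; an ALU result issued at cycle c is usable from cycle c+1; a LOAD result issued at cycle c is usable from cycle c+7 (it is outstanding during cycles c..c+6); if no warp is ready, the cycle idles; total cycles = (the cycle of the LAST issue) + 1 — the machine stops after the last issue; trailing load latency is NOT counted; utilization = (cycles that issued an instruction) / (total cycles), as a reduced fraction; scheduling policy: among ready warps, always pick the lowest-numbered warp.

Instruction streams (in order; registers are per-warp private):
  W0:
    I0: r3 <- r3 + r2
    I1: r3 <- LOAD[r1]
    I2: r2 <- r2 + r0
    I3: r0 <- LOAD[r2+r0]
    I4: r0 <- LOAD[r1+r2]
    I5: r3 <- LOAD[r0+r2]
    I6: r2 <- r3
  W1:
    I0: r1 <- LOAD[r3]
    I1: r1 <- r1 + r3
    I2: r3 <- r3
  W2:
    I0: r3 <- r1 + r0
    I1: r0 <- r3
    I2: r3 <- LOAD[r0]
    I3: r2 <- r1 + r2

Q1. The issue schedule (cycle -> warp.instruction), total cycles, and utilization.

cycle 0: W0.I0
cycle 1: W0.I1
cycle 2: W0.I2
cycle 3: W0.I3
cycle 4: W1.I0
cycle 5: W2.I0
cycle 6: W2.I1
cycle 7: W2.I2
cycle 8: W2.I3
cycle 9: idle
cycle 10: W0.I4
cycle 11: W1.I1
cycle 12: W1.I2
cycle 13: idle
cycle 14: idle
cycle 15: idle
cycle 16: idle
cycle 17: W0.I5
cycle 18: idle
cycle 19: idle
cycle 20: idle
cycle 21: idle
cycle 22: idle
cycle 23: idle
cycle 24: W0.I6

Answer: 25 cycles, utilization 14/25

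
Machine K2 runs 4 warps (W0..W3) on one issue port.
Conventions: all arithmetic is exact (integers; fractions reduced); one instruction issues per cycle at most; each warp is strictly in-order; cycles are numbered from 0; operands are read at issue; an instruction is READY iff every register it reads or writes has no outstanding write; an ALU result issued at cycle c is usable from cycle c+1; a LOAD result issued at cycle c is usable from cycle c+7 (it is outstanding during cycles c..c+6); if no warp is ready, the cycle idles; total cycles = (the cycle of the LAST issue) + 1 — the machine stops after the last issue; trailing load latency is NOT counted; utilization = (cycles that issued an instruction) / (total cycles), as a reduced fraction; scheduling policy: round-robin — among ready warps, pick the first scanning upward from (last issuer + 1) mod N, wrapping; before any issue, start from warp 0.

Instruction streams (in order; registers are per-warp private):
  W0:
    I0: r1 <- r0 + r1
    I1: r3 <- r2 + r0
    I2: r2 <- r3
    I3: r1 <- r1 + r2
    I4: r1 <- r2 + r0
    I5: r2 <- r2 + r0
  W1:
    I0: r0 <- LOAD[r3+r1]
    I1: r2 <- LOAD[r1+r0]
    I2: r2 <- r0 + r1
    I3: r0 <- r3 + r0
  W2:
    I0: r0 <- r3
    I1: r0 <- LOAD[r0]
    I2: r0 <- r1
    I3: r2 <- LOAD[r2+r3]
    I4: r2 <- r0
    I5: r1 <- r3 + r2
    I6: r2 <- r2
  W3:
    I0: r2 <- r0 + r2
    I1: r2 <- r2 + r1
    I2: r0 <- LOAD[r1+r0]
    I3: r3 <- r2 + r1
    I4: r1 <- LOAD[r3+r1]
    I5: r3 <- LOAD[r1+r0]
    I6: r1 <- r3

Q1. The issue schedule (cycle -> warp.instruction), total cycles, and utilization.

cycle 0: W0.I0
cycle 1: W1.I0
cycle 2: W2.I0
cycle 3: W3.I0
cycle 4: W0.I1
cycle 5: W2.I1
cycle 6: W3.I1
cycle 7: W0.I2
cycle 8: W1.I1
cycle 9: W3.I2
cycle 10: W0.I3
cycle 11: W3.I3
cycle 12: W0.I4
cycle 13: W2.I2
cycle 14: W3.I4
cycle 15: W0.I5
cycle 16: W1.I2
cycle 17: W2.I3
cycle 18: W1.I3
cycle 19: idle
cycle 20: idle
cycle 21: W3.I5
cycle 22: idle
cycle 23: idle
cycle 24: W2.I4
cycle 25: W2.I5
cycle 26: W2.I6
cycle 27: idle
cycle 28: W3.I6

Answer: 29 cycles, utilization 24/29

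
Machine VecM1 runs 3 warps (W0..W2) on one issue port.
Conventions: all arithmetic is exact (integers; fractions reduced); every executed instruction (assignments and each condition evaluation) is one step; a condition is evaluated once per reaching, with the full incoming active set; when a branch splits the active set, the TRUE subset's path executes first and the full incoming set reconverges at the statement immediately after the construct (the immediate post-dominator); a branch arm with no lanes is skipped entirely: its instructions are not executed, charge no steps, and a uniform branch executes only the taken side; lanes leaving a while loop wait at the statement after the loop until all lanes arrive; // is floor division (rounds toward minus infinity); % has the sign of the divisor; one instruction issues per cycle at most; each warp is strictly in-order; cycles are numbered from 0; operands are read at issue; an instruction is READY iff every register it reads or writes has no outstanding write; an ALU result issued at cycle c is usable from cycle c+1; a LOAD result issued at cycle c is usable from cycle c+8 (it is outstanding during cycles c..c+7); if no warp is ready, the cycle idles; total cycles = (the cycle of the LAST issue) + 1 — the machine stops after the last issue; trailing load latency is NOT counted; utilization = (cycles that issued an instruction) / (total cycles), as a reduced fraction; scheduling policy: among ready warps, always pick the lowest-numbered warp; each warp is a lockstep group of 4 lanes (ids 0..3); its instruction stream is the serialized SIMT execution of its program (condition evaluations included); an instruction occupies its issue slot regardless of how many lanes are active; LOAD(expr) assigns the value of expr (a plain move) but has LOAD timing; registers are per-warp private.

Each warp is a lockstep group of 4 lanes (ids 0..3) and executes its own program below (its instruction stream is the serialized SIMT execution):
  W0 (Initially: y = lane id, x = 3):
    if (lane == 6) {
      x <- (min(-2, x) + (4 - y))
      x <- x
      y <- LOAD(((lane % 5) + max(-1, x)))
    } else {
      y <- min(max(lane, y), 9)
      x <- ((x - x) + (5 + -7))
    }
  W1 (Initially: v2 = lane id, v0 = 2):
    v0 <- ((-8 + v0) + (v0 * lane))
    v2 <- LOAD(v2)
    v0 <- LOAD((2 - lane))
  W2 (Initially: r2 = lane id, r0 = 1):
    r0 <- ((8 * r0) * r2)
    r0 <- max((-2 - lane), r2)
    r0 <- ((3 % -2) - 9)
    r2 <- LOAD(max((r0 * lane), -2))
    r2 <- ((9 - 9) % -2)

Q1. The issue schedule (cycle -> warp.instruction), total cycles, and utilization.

cycle 0: W0.I0
cycle 1: W0.I1
cycle 2: W0.I2
cycle 3: W1.I0
cycle 4: W1.I1
cycle 5: W1.I2
cycle 6: W2.I0
cycle 7: W2.I1
cycle 8: W2.I2
cycle 9: W2.I3
cycle 10: idle
cycle 11: idle
cycle 12: idle
cycle 13: idle
cycle 14: idle
cycle 15: idle
cycle 16: idle
cycle 17: W2.I4

Answer: 18 cycles, utilization 11/18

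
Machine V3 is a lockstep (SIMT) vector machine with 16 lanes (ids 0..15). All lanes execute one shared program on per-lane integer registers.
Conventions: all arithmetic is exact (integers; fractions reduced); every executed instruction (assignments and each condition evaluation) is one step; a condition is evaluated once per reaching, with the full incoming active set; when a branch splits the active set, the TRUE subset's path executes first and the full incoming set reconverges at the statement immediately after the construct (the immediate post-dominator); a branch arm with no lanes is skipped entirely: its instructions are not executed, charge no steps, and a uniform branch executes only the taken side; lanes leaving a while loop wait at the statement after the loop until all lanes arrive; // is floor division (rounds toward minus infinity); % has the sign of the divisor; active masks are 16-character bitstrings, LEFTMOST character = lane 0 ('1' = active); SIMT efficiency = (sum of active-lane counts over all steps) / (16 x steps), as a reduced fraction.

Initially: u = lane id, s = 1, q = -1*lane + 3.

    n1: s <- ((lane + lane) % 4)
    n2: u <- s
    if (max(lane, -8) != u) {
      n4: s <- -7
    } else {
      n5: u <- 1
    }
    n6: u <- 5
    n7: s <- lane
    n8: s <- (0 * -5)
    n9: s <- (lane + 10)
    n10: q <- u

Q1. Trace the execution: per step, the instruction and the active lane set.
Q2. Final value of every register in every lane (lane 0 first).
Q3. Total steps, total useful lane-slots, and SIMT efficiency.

step 0: s <- ((lane + lane) % 4)     1111111111111111
step 1: u <- s                       1111111111111111
step 2: eval (max(lane, -8) != u)    1111111111111111
step 3: s <- -7                      0111111111111111
step 4: u <- 1                       1000000000000000
step 5: u <- 5                       1111111111111111
step 6: s <- lane                    1111111111111111
step 7: s <- (0 * -5)                1111111111111111
step 8: s <- (lane + 10)             1111111111111111
step 9: q <- u                       1111111111111111

Answer: 10 steps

u: 5,5,5,5,5,5,5,5,5,5,5,5,5,5,5,5
s: 10,11,12,13,14,15,16,17,18,19,20,21,22,23,24,25
q: 5,5,5,5,5,5,5,5,5,5,5,5,5,5,5,5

steps = 10; useful = 144; efficiency = 144/160 = 9/10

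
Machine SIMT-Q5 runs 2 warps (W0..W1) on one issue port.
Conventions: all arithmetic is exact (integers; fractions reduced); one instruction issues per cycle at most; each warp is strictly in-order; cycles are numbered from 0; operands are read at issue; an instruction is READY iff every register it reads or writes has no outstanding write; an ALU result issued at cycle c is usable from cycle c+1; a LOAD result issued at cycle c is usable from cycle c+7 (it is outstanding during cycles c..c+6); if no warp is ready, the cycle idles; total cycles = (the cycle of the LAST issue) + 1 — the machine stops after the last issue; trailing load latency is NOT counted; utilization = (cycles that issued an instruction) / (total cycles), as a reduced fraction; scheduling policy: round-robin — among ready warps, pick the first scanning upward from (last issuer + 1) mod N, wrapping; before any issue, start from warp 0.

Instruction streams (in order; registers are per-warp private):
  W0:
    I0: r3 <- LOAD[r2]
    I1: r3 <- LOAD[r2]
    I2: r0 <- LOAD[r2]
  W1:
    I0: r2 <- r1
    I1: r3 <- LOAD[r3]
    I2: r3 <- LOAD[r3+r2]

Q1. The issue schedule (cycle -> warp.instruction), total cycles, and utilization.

cycle 0: W0.I0
cycle 1: W1.I0
cycle 2: W1.I1
cycle 3: idle
cycle 4: idle
cycle 5: idle
cycle 6: idle
cycle 7: W0.I1
cycle 8: W0.I2
cycle 9: W1.I2

Answer: 10 cycles, utilization 3/5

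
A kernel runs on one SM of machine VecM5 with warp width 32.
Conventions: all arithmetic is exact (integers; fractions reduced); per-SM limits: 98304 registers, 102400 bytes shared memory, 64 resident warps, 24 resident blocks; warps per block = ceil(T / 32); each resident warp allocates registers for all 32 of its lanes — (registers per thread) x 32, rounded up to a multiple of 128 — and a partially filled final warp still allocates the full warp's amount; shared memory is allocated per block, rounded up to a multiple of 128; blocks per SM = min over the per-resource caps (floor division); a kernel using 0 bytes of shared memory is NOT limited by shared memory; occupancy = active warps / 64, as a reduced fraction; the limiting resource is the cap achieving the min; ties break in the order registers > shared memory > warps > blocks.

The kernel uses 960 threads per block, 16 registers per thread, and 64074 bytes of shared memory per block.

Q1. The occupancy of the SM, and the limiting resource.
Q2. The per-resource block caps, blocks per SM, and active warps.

Answer: occupancy 15/32, limited by shared memory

registers: 6 blocks
shared memory: 1 block
warps: 2 blocks
blocks: 24 blocks

Answer: 1 block, 30 active warps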